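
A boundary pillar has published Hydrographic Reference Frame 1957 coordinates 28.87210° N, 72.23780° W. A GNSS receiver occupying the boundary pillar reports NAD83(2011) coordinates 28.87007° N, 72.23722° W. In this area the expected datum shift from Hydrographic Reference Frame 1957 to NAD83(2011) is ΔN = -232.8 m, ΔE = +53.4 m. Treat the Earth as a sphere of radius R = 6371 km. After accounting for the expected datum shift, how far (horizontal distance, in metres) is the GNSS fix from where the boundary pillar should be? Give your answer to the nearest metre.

8 m

Observed coordinate differences: Δφ = -0.00203°, Δλ = +0.00058°.
Converting to metres (1° lat = 111195 m, cos φ = 0.875700): observed ΔN = -225.7 m, observed ΔE = 56.5 m.
Subtracting the expected shift leaves a residual of -225.7 − (-232.8) = 7.1 m north and 56.5 − (53.4) = 3.1 m east.
Residual distance = √(7.1² + 3.1²) = 7.7 m.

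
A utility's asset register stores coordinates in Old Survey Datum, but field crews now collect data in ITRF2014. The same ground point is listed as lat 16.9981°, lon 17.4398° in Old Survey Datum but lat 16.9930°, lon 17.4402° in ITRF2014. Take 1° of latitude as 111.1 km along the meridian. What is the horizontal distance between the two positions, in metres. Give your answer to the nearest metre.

Δφ = 16.9930° − 16.9981° = -0.0051°; Δλ = 17.4402° − 17.4398° = +0.0004°.
ΔN = Δφ × 111100 = -566.6 m; ΔE = Δλ × 111100 × cos(16.9981°) = +0.0004 × 111100 × 0.956314 = 42.5 m.
Distance = √(ΔE² + ΔN²) = √(42.5² + (-566.6)²) = 568.2 m.

568 m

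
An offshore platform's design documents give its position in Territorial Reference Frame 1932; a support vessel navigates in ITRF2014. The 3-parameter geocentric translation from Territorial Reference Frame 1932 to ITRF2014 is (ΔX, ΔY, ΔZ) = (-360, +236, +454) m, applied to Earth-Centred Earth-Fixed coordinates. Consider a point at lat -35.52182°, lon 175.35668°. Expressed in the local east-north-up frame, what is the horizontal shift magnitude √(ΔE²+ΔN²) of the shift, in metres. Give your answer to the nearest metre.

At φ = -35.52182°, λ = 175.35668°: sin φ = -0.581013, cos φ = 0.813894, sin λ = 0.080953, cos λ = -0.996718.
ΔE = −sin λ·ΔX + cos λ·ΔY = −(0.080953)·(-360) + (-0.996718)·(236) = -206.08 m.
ΔN = −sin φ cos λ·ΔX − sin φ sin λ·ΔY + cos φ·ΔZ = −(-0.581013)(-0.996718)(-360) − (-0.581013)(0.080953)(236) + (0.813894)(454) = 589.09 m.
Horizontal magnitude = √(ΔE² + ΔN²) = √((-206.08)² + 589.09²) = 624.09 m.

624 m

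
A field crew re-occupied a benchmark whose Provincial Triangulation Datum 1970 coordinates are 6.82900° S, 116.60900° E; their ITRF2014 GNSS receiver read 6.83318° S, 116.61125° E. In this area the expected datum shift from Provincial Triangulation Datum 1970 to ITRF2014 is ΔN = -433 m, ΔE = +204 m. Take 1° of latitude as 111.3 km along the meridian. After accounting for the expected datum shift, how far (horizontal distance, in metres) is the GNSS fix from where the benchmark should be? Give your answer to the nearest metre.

Observed coordinate differences: Δφ = -0.00418°, Δλ = +0.00225°.
Converting to metres (1° lat = 111300 m, cos φ = 0.992905): observed ΔN = -465.2 m, observed ΔE = 248.6 m.
Subtracting the expected shift leaves a residual of -465.2 − (-433) = -32.2 m north and 248.6 − (204) = 44.6 m east.
Residual distance = √((-32.2)² + 44.6²) = 55.1 m.

55 m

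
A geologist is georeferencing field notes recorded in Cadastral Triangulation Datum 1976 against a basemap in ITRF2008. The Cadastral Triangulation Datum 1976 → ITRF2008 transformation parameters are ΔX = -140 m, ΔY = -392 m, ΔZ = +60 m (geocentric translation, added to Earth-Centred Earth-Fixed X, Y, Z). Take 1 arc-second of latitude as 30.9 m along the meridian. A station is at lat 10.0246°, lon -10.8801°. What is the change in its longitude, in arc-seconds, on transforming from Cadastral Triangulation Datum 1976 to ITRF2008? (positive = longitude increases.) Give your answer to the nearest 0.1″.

Δλ = -13.5″

sin φ = 0.174071, cos φ = 0.984733, sin λ = -0.188754, cos λ = 0.982024.
East component: ΔE = −sin λ·ΔX + cos λ·ΔY = −(-0.188754)(-140) + (0.982024)(-392) = -411.38 m.
1° of latitude spans 3600 × 30.90 = 111240 m; at latitude φ, 1° of longitude spans that × cos φ = 109541.7 m, so Δλ = -411.38 / 109541.7 × 3600 = -13.520″.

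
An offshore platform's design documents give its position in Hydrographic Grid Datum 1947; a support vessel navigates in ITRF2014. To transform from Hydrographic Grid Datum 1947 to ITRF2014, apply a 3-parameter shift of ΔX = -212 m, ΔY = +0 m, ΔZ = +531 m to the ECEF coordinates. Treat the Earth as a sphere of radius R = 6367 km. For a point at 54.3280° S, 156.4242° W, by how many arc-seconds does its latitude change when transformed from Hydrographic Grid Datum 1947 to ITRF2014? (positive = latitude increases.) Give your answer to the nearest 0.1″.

Δφ = 15.1″

sin φ = -0.812369, cos φ = 0.583144, sin λ = -0.399962, cos λ = -0.916532.
North component: ΔN = −sin φ cos λ·ΔX − sin φ sin λ·ΔY + cos φ·ΔZ = −(-0.812369)(-0.916532)(-212) − (-0.812369)(-0.399962)(0) + (0.583144)(531) = 467.50 m.
1° of latitude spans πR/180 = 111125 m, so Δφ = 467.50 / 111125 × 3600 = 15.145″.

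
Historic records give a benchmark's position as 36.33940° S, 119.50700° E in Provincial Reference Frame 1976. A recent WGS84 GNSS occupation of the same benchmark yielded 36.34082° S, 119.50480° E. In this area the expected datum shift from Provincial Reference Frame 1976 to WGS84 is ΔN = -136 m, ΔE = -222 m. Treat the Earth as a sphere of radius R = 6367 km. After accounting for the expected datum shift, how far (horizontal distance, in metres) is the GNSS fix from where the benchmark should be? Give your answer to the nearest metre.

33 m

Observed coordinate differences: Δφ = -0.00142°, Δλ = -0.00220°.
Converting to metres (1° lat = 111125 m, cos φ = 0.805521): observed ΔN = -157.8 m, observed ΔE = -196.9 m.
Subtracting the expected shift leaves a residual of -157.8 − (-136) = -21.8 m north and -196.9 − (-222) = 25.1 m east.
Residual distance = √((-21.8)² + 25.1²) = 33.2 m.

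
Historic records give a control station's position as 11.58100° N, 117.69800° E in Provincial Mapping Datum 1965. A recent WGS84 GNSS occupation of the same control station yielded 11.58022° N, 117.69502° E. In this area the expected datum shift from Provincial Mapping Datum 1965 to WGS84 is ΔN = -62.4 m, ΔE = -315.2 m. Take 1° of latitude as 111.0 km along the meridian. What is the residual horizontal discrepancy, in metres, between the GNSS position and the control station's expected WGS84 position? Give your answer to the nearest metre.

Observed coordinate differences: Δφ = -0.00078°, Δλ = -0.00298°.
Converting to metres (1° lat = 111000 m, cos φ = 0.979642): observed ΔN = -86.6 m, observed ΔE = -324.0 m.
Subtracting the expected shift leaves a residual of -86.6 − (-62.4) = -24.2 m north and -324.0 − (-315.2) = -8.8 m east.
Residual distance = √((-24.2)² + (-8.8)²) = 25.7 m.

26 m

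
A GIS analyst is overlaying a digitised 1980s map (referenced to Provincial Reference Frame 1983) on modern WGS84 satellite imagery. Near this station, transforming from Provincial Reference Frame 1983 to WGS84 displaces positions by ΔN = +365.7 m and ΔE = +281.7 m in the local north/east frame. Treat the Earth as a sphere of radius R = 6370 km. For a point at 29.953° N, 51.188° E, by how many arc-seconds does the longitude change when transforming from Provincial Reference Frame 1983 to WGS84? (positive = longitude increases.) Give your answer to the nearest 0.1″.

At latitude 29.953°, cos φ = 0.866435.
One radian of longitude at latitude φ spans R cos φ, so Δλ = ΔE / (R cos φ) = 281.7 / (6370000 × 0.866435) = 5.1040e-05 rad = 10.528″.

Δλ = 10.5″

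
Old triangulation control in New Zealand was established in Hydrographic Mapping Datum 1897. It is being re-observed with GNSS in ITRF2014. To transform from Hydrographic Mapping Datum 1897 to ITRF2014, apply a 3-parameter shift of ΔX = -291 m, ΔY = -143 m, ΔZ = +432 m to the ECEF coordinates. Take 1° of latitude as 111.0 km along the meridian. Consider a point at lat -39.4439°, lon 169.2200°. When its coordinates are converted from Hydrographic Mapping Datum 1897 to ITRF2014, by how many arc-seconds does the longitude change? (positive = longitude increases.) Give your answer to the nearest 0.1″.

Δλ = 8.2″

sin φ = -0.635322, cos φ = 0.772247, sin λ = 0.187038, cos λ = -0.982353.
East component: ΔE = −sin λ·ΔX + cos λ·ΔY = −(0.187038)(-291) + (-0.982353)(-143) = 194.90 m.
1° of latitude spans 111000 m; at latitude φ, 1° of longitude spans that × cos φ = 85719.4 m, so Δλ = 194.90 / 85719.4 × 3600 = 8.186″.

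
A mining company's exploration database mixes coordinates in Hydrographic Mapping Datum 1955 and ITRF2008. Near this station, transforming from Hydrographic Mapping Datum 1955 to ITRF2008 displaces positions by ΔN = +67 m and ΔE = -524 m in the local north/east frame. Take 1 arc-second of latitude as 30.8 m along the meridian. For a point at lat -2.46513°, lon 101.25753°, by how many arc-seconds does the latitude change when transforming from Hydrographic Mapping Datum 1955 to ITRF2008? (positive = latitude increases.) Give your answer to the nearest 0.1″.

1″ of latitude = 30.80 m, so Δφ = 67.0 / 30.80 = 2.175″.

Δφ = 2.2″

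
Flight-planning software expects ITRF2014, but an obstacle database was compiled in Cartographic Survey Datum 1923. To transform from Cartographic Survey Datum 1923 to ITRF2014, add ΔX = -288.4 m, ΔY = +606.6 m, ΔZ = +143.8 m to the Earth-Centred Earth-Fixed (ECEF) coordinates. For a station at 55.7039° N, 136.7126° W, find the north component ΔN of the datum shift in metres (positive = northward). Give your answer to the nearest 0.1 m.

At φ = 55.7039°, λ = -136.7126°: sin φ = 0.826137, cos φ = 0.563470, sin λ = -0.685658, cos λ = -0.727924.
ΔN = −sin φ cos λ·ΔX − sin φ sin λ·ΔY + cos φ·ΔZ = −(0.826137)(-0.727924)(-288.4) − (0.826137)(-0.685658)(606.6) + (0.563470)(143.8) = 251.20 m.

ΔN = 251.2 m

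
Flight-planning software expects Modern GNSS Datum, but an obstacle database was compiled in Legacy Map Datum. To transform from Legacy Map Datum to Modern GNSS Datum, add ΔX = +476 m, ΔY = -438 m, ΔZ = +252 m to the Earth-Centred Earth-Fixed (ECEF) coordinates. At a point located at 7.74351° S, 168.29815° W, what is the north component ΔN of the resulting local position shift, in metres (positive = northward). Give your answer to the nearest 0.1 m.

The local north axis is (−sin φ cos λ, −sin φ sin λ, cos φ), giving ΔN = -62.803 + 11.969 + 249.702 = 198.87 m.

ΔN = 198.9 m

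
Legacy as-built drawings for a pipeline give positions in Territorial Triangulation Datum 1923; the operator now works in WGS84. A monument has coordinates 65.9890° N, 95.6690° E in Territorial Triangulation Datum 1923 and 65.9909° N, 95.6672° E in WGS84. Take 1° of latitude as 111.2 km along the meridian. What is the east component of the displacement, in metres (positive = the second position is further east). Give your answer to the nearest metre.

Δφ = 65.9909° − 65.9890° = +0.0019°; Δλ = 95.6672° − 95.6690° = -0.0018°.
ΔN = Δφ × 111200 = 211.3 m; ΔE = Δλ × 111200 × cos(65.9890°) = -0.0018 × 111200 × 0.406912 = -81.4 m.

ΔE = -81 m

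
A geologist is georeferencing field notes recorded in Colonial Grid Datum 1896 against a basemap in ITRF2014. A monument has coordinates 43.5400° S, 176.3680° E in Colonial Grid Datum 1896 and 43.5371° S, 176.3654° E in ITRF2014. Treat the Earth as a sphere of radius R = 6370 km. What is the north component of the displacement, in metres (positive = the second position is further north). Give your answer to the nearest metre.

ΔN = 322 m

Δφ = -43.5371° − -43.5400° = +0.0029°; Δλ = 176.3654° − 176.3680° = -0.0026°.
1° along a meridian = πR/180 = 111177 m.
ΔN = Δφ × 111177 = 322.4 m; ΔE = Δλ × 111177 × cos(-43.5400°) = -0.0026 × 111177 × 0.724894 = -209.5 m.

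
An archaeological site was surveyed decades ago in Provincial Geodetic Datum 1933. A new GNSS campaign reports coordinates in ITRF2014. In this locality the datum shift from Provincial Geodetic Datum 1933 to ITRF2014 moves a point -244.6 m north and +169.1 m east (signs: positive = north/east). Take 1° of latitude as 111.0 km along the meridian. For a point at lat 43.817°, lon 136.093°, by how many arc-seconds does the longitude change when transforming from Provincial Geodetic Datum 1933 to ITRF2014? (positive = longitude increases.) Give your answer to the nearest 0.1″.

Δλ = 7.6″

At latitude 43.817°, cos φ = 0.721555.
1° of longitude at this latitude = 111.0 × cos φ = 80.09 km, so Δλ = 169.1 / 80092.6 = 0.0021113° = 7.601″.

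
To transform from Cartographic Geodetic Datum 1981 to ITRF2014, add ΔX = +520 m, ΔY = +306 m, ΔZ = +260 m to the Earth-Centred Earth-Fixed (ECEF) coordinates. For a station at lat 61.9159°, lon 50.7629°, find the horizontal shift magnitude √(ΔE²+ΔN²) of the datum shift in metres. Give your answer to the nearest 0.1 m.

431.1 m

The local east axis at (φ, λ) is (−sin λ, cos λ, 0), so ΔE = −sin(50.7629°)·520 + cos(50.7629°)·306 = -209.20 m.
The local north axis is (−sin φ cos λ, −sin φ sin λ, cos φ), giving ΔN = -290.189 − 209.102 + 122.399 = -376.89 m.
Horizontal magnitude = √(ΔE² + ΔN²) = √((-209.20)² + (-376.89)²) = 431.06 m.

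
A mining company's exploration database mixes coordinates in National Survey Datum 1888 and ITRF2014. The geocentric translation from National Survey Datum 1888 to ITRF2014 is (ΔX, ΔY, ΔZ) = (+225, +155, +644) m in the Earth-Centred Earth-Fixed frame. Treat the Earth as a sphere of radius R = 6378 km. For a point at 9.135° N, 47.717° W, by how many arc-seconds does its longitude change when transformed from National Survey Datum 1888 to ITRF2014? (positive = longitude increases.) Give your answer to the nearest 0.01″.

sin φ = 0.158761, cos φ = 0.987317, sin λ = -0.739831, cos λ = 0.672793.
East component: ΔE = −sin λ·ΔX + cos λ·ΔY = −(-0.739831)(225) + (0.672793)(155) = 270.74 m.
1° of latitude spans πR/180 = 111317 m; at latitude φ, 1° of longitude spans that × cos φ = 109905.3 m, so Δλ = 270.74 / 109905.3 × 3600 = 8.868″.

Δλ = 8.87″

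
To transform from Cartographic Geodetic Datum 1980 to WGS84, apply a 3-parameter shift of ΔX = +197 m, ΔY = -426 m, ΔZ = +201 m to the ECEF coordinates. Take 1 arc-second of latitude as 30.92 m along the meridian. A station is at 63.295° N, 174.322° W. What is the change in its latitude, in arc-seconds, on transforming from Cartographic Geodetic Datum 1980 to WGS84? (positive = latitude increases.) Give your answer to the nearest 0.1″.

Δφ = 7.4″

sin φ = 0.893332, cos φ = 0.449397, sin λ = -0.098938, cos λ = -0.995094.
North component: ΔN = −sin φ cos λ·ΔX − sin φ sin λ·ΔY + cos φ·ΔZ = −(0.893332)(-0.995094)(197) − (0.893332)(-0.098938)(-426) + (0.449397)(201) = 227.80 m.
1° of latitude spans 3600 × 30.92 = 111312 m, so Δφ = 227.80 / 111312 × 3600 = 7.367″.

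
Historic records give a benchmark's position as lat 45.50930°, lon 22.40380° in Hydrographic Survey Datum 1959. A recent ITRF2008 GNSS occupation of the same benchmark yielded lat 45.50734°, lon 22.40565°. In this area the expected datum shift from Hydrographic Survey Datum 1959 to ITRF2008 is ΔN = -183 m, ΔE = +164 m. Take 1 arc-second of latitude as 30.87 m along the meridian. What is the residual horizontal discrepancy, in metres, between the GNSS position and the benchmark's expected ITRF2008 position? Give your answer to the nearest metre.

40 m

Observed coordinate differences: Δφ = -0.00196°, Δλ = +0.00185°.
Converting to metres (1° lat = 111132 m, cos φ = 0.700793): observed ΔN = -217.8 m, observed ΔE = 144.1 m.
Subtracting the expected shift leaves a residual of -217.8 − (-183) = -34.8 m north and 144.1 − (164) = -19.9 m east.
Residual distance = √((-34.8)² + (-19.9)²) = 40.1 m.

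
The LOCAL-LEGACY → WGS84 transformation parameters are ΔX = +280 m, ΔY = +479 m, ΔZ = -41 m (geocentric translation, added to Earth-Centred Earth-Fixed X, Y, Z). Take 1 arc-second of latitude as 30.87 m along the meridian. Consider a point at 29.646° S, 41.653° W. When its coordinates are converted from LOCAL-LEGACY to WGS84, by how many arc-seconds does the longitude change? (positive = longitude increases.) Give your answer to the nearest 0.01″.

Δλ = 20.28″

sin φ = -0.494640, cos φ = 0.869098, sin λ = -0.664618, cos λ = 0.747184.
East component: ΔE = −sin λ·ΔX + cos λ·ΔY = −(-0.664618)(280) + (0.747184)(479) = 543.99 m.
1° of latitude spans 3600 × 30.87 = 111132 m; at latitude φ, 1° of longitude spans that × cos φ = 96584.6 m, so Δλ = 543.99 / 96584.6 × 3600 = 20.276″.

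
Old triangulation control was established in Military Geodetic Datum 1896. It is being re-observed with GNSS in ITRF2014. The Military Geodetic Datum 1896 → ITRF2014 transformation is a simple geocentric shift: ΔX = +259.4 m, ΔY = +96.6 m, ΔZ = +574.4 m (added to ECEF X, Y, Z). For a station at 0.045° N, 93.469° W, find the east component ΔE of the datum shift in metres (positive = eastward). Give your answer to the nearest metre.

ΔE = 253 m

At φ = 0.045°, λ = -93.469°: sin φ = 0.000785, cos φ = 1.000000, sin λ = -0.998168, cos λ = -0.060508.
ΔE = −sin λ·ΔX + cos λ·ΔY = −(-0.998168)·(259.4) + (-0.060508)·(96.6) = 253.08 m.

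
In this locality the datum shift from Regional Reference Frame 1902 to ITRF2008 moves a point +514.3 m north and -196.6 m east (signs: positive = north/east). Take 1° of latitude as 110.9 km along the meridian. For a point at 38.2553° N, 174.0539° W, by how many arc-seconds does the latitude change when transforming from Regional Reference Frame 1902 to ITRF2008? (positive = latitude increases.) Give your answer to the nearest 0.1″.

Δφ = 16.7″

1° of latitude = 110.9 km, so Δφ = 514.3 / 110900 = 0.0046375° = 16.695″.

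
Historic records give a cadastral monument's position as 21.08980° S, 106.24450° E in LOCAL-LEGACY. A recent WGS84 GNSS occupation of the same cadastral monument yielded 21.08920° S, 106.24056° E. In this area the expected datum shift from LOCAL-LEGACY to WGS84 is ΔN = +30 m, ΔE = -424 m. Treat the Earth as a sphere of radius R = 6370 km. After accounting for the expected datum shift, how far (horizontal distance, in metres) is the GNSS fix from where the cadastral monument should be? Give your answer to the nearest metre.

40 m

Observed coordinate differences: Δφ = +0.00060°, Δλ = -0.00394°.
Converting to metres (1° lat = 111177 m, cos φ = 0.933018): observed ΔN = 66.7 m, observed ΔE = -408.7 m.
Subtracting the expected shift leaves a residual of 66.7 − (30) = 36.7 m north and -408.7 − (-424) = 15.3 m east.
Residual distance = √(36.7² + 15.3²) = 39.8 m.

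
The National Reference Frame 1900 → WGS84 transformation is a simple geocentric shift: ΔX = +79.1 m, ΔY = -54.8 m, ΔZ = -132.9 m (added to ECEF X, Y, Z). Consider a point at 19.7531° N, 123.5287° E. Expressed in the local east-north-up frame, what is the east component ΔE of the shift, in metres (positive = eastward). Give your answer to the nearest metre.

ΔE = -36 m

The local east axis at (φ, λ) is (−sin λ, cos λ, 0), so ΔE = −sin(123.5287°)·79.1 + cos(123.5287°)·(-54.8) = -35.67 m.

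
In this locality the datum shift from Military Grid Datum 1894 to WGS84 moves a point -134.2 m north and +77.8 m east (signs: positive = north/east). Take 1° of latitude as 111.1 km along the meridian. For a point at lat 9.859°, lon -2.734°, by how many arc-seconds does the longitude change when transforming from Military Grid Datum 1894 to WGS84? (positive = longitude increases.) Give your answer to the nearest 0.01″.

Δλ = 2.56″

At latitude 9.859°, cos φ = 0.985232.
1° of longitude at this latitude = 111.1 × cos φ = 109.46 km, so Δλ = 77.8 / 109459.3 = 0.0007108° = 2.559″.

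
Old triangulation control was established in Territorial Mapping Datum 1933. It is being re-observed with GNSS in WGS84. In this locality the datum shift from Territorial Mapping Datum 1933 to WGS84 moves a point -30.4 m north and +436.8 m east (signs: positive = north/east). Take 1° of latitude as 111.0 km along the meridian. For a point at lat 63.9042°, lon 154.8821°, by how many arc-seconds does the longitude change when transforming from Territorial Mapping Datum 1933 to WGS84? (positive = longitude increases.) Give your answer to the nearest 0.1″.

Δλ = 32.2″

At latitude 63.9042°, cos φ = 0.439873.
1° of longitude at this latitude = 111.0 × cos φ = 48.83 km, so Δλ = 436.8 / 48825.9 = 0.0089461° = 32.206″.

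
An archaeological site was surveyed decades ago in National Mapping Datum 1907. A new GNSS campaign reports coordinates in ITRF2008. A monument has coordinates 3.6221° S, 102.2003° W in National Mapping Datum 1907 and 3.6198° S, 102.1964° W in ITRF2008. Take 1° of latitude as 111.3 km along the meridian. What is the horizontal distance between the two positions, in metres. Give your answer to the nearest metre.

Δφ = -3.6198° − -3.6221° = +0.0023°; Δλ = -102.1964° − -102.2003° = +0.0039°.
ΔN = Δφ × 111300 = 256.0 m; ΔE = Δλ × 111300 × cos(-3.6221°) = +0.0039 × 111300 × 0.998002 = 433.2 m.
Distance = √(ΔE² + ΔN²) = √(433.2² + 256.0²) = 503.2 m.

503 m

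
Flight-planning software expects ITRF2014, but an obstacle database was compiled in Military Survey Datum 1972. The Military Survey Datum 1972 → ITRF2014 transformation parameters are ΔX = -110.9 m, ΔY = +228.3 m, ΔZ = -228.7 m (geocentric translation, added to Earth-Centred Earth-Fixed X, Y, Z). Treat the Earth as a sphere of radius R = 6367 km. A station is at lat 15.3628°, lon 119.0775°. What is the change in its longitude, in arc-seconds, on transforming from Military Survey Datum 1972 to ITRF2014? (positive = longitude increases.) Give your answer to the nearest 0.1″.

Δλ = -0.5″

sin φ = 0.264930, cos φ = 0.964268, sin λ = 0.873963, cos λ = -0.485992.
East component: ΔE = −sin λ·ΔX + cos λ·ΔY = −(0.873963)(-110.9) + (-0.485992)(228.3) = -14.03 m.
1° of latitude spans πR/180 = 111125 m; at latitude φ, 1° of longitude spans that × cos φ = 107154.3 m, so Δλ = -14.03 / 107154.3 × 3600 = -0.471″.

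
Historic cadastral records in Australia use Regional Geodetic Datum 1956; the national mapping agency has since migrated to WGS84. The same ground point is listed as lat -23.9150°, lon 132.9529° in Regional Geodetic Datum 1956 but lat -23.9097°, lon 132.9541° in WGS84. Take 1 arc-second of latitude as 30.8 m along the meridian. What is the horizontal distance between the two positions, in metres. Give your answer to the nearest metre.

600 m

Δφ = -23.9097° − -23.9150° = +0.0053°; Δλ = 132.9541° − 132.9529° = +0.0012°.
1° of latitude = 3600 × 30.80 = 110880 m.
ΔN = Δφ × 110880 = 587.7 m; ΔE = Δλ × 110880 × cos(-23.9150°) = +0.0012 × 110880 × 0.914148 = 121.6 m.
Distance = √(ΔE² + ΔN²) = √(121.6² + 587.7²) = 600.1 m.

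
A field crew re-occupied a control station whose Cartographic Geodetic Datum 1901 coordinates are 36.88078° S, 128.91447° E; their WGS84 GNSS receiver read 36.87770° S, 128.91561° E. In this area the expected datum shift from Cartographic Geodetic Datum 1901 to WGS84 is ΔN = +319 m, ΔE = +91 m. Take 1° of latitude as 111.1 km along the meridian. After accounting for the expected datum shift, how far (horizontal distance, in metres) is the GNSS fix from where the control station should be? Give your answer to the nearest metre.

25 m

Observed coordinate differences: Δφ = +0.00308°, Δλ = +0.00114°.
Converting to metres (1° lat = 111100 m, cos φ = 0.799886): observed ΔN = 342.2 m, observed ΔE = 101.3 m.
Subtracting the expected shift leaves a residual of 342.2 − (319) = 23.2 m north and 101.3 − (91) = 10.3 m east.
Residual distance = √(23.2² + 10.3²) = 25.4 m.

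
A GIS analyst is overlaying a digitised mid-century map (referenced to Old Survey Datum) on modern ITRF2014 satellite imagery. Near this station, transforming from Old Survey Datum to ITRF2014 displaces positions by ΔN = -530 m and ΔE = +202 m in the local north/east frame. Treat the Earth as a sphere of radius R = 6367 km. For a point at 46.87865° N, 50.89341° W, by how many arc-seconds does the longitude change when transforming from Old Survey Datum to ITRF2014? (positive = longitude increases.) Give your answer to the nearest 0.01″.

Δλ = 9.57″

At latitude 46.87865°, cos φ = 0.683546.
One radian of longitude at latitude φ spans R cos φ, so Δλ = ΔE / (R cos φ) = 202.0 / (6367000 × 0.683546) = 4.6414e-05 rad = 9.574″.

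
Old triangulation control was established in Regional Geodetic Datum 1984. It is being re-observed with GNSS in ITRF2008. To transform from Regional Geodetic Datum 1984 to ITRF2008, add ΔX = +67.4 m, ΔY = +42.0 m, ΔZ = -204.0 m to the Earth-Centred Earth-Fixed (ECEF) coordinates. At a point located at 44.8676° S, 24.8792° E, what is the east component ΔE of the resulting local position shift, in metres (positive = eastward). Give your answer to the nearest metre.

ΔE = 10 m

The local east axis at (φ, λ) is (−sin λ, cos λ, 0), so ΔE = −sin(24.8792°)·67.4 + cos(24.8792°)·42.0 = 9.75 m.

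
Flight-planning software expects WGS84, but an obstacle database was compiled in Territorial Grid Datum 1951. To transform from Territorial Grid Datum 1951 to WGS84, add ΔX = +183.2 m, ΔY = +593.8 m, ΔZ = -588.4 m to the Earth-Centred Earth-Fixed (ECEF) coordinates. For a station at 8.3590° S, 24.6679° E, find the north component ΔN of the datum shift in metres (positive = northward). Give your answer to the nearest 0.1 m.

ΔN = -521.9 m

At φ = -8.3590°, λ = 24.6679°: sin φ = -0.145375, cos φ = 0.989377, sin λ = 0.417358, cos λ = 0.908742.
ΔN = −sin φ cos λ·ΔX − sin φ sin λ·ΔY + cos φ·ΔZ = −(-0.145375)(0.908742)(183.2) − (-0.145375)(0.417358)(593.8) + (0.989377)(-588.4) = -521.92 m.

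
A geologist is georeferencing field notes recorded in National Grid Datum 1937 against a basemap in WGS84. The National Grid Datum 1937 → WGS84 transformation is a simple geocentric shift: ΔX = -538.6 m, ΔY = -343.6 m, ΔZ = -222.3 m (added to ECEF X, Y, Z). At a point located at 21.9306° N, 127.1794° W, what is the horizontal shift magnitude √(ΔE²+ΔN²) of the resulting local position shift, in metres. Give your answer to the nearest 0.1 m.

483.7 m

The local east axis at (φ, λ) is (−sin λ, cos λ, 0), so ΔE = −sin(-127.1794°)·(-538.6) + cos(-127.1794°)·(-343.6) = -221.49 m.
The local north axis is (−sin φ cos λ, −sin φ sin λ, cos φ), giving ΔN = -121.562 − 102.246 − 206.214 = -430.02 m.
Horizontal magnitude = √(ΔE² + ΔN²) = √((-221.49)² + (-430.02)²) = 483.71 m.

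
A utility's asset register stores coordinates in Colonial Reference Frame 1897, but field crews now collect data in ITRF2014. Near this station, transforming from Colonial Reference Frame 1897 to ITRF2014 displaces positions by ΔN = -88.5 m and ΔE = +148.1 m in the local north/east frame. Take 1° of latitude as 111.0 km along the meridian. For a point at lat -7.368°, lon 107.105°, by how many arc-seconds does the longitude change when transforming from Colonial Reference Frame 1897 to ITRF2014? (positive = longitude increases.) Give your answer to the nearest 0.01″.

At latitude -7.368°, cos φ = 0.991743.
1° of longitude at this latitude = 111.0 × cos φ = 110.08 km, so Δλ = 148.1 / 110083.5 = 0.0013453° = 4.843″.

Δλ = 4.84″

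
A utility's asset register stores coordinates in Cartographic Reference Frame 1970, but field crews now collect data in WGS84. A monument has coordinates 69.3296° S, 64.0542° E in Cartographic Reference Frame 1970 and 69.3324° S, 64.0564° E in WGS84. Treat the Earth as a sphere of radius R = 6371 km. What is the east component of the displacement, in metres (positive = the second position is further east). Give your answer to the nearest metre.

ΔE = 86 m

Δφ = -69.3324° − -69.3296° = -0.0028°; Δλ = 64.0564° − 64.0542° = +0.0022°.
1° along a meridian = πR/180 = 111195 m.
ΔN = Δφ × 111195 = -311.3 m; ΔE = Δλ × 111195 × cos(-69.3296°) = +0.0022 × 111195 × 0.352992 = 86.4 m.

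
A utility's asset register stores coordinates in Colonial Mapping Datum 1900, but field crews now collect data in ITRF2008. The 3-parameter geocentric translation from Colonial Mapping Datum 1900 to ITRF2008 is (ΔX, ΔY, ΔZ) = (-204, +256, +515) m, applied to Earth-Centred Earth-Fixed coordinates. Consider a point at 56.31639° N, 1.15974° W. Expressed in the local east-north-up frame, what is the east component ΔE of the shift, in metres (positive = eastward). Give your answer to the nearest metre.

At φ = 56.31639°, λ = -1.15974°: sin φ = 0.832113, cos φ = 0.554606, sin λ = -0.020240, cos λ = 0.999795.
ΔE = −sin λ·ΔX + cos λ·ΔY = −(-0.020240)·(-204) + (0.999795)·(256) = 251.82 m.

ΔE = 252 m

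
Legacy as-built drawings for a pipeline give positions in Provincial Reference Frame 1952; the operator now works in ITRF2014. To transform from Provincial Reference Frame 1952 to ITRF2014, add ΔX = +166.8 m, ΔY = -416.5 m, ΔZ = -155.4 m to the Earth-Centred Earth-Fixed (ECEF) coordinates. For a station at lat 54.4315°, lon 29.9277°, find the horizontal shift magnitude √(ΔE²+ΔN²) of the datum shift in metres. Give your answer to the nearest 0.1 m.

At φ = 54.4315°, λ = 29.9277°: sin φ = 0.813421, cos φ = 0.581676, sin λ = 0.498907, cos λ = 0.866656.
ΔE = −sin λ·ΔX + cos λ·ΔY = −(0.498907)·(166.8) + (0.866656)·(-416.5) = -444.18 m.
ΔN = −sin φ cos λ·ΔX − sin φ sin λ·ΔY + cos φ·ΔZ = −(0.813421)(0.866656)(166.8) − (0.813421)(0.498907)(-416.5) + (0.581676)(-155.4) = -38.95 m.
Horizontal magnitude = √(ΔE² + ΔN²) = √((-444.18)² + (-38.95)²) = 445.88 m.

445.9 m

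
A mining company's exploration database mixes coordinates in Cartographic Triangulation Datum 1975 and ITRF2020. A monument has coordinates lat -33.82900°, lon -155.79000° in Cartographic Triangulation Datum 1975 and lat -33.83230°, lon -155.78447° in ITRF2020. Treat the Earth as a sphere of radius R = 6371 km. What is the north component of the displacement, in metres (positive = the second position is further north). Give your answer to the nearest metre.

Δφ = -33.83230° − -33.82900° = -0.00330°; Δλ = -155.78447° − -155.79000° = +0.00553°.
1° along a meridian = πR/180 = 111195 m.
ΔN = Δφ × 111195 = -366.9 m; ΔE = Δλ × 111195 × cos(-33.82900°) = +0.00553 × 111195 × 0.830703 = 510.8 m.

ΔN = -367 m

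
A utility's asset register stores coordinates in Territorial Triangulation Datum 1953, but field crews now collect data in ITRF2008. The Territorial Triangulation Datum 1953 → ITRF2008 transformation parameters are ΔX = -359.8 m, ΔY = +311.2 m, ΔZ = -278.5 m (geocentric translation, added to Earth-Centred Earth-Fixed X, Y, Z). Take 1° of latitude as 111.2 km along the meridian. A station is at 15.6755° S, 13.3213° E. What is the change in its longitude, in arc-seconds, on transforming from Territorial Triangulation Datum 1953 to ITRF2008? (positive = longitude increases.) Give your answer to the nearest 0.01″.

sin φ = -0.270189, cos φ = 0.962807, sin λ = 0.230412, cos λ = 0.973093.
East component: ΔE = −sin λ·ΔX + cos λ·ΔY = −(0.230412)(-359.8) + (0.973093)(311.2) = 385.73 m.
1° of latitude spans 111200 m; at latitude φ, 1° of longitude spans that × cos φ = 107064.2 m, so Δλ = 385.73 / 107064.2 × 3600 = 12.970″.

Δλ = 12.97″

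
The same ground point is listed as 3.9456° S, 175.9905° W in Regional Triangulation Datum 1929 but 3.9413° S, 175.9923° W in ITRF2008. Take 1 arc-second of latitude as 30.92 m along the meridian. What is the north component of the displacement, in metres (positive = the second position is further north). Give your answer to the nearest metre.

Δφ = -3.9413° − -3.9456° = +0.0043°; Δλ = -175.9923° − -175.9905° = -0.0018°.
1° of latitude = 3600 × 30.92 = 111312 m.
ΔN = Δφ × 111312 = 478.6 m; ΔE = Δλ × 111312 × cos(-3.9456°) = -0.0018 × 111312 × 0.997630 = -199.9 m.

ΔN = 479 m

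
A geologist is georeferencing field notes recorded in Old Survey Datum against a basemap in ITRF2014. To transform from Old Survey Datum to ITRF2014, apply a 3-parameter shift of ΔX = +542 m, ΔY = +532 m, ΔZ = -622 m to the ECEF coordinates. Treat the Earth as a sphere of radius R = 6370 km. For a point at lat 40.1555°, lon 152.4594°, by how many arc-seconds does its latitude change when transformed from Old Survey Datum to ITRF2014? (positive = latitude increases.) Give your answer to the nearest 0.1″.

Δφ = -10.5″

sin φ = 0.644864, cos φ = 0.764297, sin λ = 0.462377, cos λ = -0.886683.
North component: ΔN = −sin φ cos λ·ΔX − sin φ sin λ·ΔY + cos φ·ΔZ = −(0.644864)(-0.886683)(542) − (0.644864)(0.462377)(532) + (0.764297)(-622) = -324.11 m.
1° of latitude spans πR/180 = 111177 m, so Δφ = -324.11 / 111177 × 3600 = -10.495″.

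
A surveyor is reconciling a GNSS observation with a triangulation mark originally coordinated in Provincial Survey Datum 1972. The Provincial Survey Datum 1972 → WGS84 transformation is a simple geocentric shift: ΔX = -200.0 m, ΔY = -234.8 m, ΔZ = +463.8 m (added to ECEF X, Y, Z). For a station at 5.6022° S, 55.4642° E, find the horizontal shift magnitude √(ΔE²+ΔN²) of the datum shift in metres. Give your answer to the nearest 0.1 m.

At φ = -5.6022°, λ = 55.4642°: sin φ = -0.097621, cos φ = 0.995224, sin λ = 0.823772, cos λ = 0.566921.
ΔE = −sin λ·ΔX + cos λ·ΔY = −(0.823772)·(-200.0) + (0.566921)·(-234.8) = 31.64 m.
ΔN = −sin φ cos λ·ΔX − sin φ sin λ·ΔY + cos φ·ΔZ = −(-0.097621)(0.566921)(-200.0) − (-0.097621)(0.823772)(-234.8) + (0.995224)(463.8) = 431.63 m.
Horizontal magnitude = √(ΔE² + ΔN²) = √(31.64² + 431.63²) = 432.79 m.

432.8 m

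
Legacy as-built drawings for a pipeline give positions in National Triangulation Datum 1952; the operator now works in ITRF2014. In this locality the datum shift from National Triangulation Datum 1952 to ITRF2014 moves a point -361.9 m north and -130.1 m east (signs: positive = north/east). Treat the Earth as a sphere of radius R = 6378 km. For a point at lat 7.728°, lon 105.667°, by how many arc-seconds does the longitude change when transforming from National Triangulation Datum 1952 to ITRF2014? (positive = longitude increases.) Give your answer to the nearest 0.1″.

At latitude 7.728°, cos φ = 0.990918.
One radian of longitude at latitude φ spans R cos φ, so Δλ = ΔE / (R cos φ) = -130.1 / (6378000 × 0.990918) = -2.0585e-05 rad = -4.246″.

Δλ = -4.2″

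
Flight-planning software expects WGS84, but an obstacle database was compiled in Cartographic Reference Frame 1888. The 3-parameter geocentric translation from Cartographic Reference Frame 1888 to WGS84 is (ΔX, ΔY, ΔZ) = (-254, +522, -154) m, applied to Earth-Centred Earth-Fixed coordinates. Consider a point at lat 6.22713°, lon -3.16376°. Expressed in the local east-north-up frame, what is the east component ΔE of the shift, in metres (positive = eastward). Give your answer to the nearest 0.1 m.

ΔE = 507.2 m

At φ = 6.22713°, λ = -3.16376°: sin φ = 0.108470, cos φ = 0.994100, sin λ = -0.055190, cos λ = 0.998476.
ΔE = −sin λ·ΔX + cos λ·ΔY = −(-0.055190)·(-254) + (0.998476)·(522) = 507.19 m.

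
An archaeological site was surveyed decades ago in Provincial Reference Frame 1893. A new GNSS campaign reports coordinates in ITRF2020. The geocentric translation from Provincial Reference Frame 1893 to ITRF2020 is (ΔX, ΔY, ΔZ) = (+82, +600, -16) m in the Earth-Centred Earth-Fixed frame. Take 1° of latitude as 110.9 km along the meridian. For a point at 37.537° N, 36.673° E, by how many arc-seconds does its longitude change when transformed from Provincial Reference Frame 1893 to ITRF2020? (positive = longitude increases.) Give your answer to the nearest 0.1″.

sin φ = 0.609274, cos φ = 0.792960, sin λ = 0.597247, cos λ = 0.802057.
East component: ΔE = −sin λ·ΔX + cos λ·ΔY = −(0.597247)(82) + (0.802057)(600) = 432.26 m.
1° of latitude spans 110900 m; at latitude φ, 1° of longitude spans that × cos φ = 87939.3 m, so Δλ = 432.26 / 87939.3 × 3600 = 17.696″.

Δλ = 17.7″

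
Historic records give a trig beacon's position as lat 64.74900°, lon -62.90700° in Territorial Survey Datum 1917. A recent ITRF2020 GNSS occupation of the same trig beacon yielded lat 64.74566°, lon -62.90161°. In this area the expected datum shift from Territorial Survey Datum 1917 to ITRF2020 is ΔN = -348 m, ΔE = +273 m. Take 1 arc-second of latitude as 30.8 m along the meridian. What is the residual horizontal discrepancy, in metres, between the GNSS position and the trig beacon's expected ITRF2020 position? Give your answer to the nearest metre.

29 m

Observed coordinate differences: Δφ = -0.00334°, Δλ = +0.00539°.
Converting to metres (1° lat = 110880 m, cos φ = 0.426585): observed ΔN = -370.3 m, observed ΔE = 254.9 m.
Subtracting the expected shift leaves a residual of -370.3 − (-348) = -22.3 m north and 254.9 − (273) = -18.1 m east.
Residual distance = √((-22.3)² + (-18.1)²) = 28.7 m.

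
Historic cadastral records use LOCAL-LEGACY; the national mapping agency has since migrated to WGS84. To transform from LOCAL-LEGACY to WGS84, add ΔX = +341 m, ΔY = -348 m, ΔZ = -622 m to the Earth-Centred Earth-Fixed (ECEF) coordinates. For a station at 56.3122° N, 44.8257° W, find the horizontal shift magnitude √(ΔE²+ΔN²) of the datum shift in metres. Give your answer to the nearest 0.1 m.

750.4 m

At φ = 56.3122°, λ = -44.8257°: sin φ = 0.832072, cos φ = 0.554667, sin λ = -0.704952, cos λ = 0.709255.
ΔE = −sin λ·ΔX + cos λ·ΔY = −(-0.704952)·(341) + (0.709255)·(-348) = -6.43 m.
ΔN = −sin φ cos λ·ΔX − sin φ sin λ·ΔY + cos φ·ΔZ = −(0.832072)(0.709255)(341) − (0.832072)(-0.704952)(-348) + (0.554667)(-622) = -750.37 m.
Horizontal magnitude = √(ΔE² + ΔN²) = √((-6.43)² + (-750.37)²) = 750.40 m.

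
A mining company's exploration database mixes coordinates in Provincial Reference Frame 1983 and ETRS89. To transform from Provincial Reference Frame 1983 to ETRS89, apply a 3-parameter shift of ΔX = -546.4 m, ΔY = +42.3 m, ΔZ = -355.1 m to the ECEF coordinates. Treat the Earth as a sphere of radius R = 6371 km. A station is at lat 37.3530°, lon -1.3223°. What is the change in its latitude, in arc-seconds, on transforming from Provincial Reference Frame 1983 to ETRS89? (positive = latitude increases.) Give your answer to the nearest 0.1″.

sin φ = 0.606724, cos φ = 0.794913, sin λ = -0.023076, cos λ = 0.999734.
North component: ΔN = −sin φ cos λ·ΔX − sin φ sin λ·ΔY + cos φ·ΔZ = −(0.606724)(0.999734)(-546.4) − (0.606724)(-0.023076)(42.3) + (0.794913)(-355.1) = 49.74 m.
1° of latitude spans πR/180 = 111195 m, so Δφ = 49.74 / 111195 × 3600 = 1.611″.

Δφ = 1.6″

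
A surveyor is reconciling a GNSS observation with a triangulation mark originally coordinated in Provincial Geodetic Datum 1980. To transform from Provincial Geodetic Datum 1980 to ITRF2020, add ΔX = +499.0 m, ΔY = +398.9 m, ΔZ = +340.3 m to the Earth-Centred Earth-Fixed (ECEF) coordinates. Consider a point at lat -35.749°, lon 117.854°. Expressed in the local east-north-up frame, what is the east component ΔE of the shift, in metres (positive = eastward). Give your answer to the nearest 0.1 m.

ΔE = -627.6 m

At φ = -35.749°, λ = 117.854°: sin φ = -0.584236, cos φ = 0.811584, sin λ = 0.884141, cos λ = -0.467220.
ΔE = −sin λ·ΔX + cos λ·ΔY = −(0.884141)·(499.0) + (-0.467220)·(398.9) = -627.56 m.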